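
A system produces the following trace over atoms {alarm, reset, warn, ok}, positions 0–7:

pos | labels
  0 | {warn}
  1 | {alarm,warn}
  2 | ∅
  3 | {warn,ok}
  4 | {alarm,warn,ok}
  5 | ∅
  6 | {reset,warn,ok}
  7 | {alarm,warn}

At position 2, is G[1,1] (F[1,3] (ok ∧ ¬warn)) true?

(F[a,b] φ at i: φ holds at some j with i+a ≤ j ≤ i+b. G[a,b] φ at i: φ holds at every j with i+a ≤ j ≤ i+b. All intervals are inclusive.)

Check F[1,3] (ok ∧ ¬warn) at every j in [3,3]:
  j=3: fails (none in [4,6])
Fails at j=3 → formula fails.

No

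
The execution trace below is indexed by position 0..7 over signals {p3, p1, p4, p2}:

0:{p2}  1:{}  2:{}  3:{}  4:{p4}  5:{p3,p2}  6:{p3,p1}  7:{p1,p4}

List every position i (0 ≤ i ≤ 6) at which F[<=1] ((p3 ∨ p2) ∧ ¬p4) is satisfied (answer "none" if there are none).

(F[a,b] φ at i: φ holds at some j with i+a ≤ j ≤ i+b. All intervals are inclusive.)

Evaluate at each i in [0,6]:
  i=0: ✓ (witness j=0)
  i=1: ✗ (none in [1,2])
  i=2: ✗ (none in [2,3])
  i=3: ✗ (none in [3,4])
  i=4: ✓ (witness j=5)
  i=5: ✓ (witness j=5)
  i=6: ✓ (witness j=6)

0, 4, 5, 6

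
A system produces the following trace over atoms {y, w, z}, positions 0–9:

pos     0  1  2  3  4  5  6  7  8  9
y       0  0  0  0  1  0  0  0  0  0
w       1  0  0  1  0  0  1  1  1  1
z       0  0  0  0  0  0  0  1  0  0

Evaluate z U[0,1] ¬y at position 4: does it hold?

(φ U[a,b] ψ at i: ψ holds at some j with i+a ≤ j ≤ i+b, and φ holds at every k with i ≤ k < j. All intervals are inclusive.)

No

Need some j in [4,5] with ¬y, and z at every k in [4,j-1].
  j=4: ¬y false.
  j=5: ¬y holds, but z fails at k=4 → not this j.
No j in the window works → until fails.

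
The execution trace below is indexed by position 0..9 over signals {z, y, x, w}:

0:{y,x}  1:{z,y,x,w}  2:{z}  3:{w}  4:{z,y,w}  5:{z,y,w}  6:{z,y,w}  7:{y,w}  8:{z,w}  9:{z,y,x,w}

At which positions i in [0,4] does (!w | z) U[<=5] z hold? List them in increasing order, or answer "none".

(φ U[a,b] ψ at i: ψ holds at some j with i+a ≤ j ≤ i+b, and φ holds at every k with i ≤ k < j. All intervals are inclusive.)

Evaluate at each i in [0,4]:
  i=0: ✓ (rhs at j=1; lhs holds on [0,0])
  i=1: ✓ (rhs at j=1)
  i=2: ✓ (rhs at j=2)
  i=3: ✗ (lhs fails at k=3 before rhs at j=4)
  i=4: ✓ (rhs at j=4)

0, 1, 2, 4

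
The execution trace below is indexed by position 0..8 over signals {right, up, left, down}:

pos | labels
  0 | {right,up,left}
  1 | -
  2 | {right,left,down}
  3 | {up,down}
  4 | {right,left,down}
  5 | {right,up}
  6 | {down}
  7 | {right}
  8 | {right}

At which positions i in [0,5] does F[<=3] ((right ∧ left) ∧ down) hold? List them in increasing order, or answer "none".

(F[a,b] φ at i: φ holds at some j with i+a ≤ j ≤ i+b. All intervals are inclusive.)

Evaluate at each i in [0,5]:
  i=0: ✓ (witness j=2)
  i=1: ✓ (witness j=2)
  i=2: ✓ (witness j=2)
  i=3: ✓ (witness j=4)
  i=4: ✓ (witness j=4)
  i=5: ✗ (none in [5,8])

0, 1, 2, 3, 4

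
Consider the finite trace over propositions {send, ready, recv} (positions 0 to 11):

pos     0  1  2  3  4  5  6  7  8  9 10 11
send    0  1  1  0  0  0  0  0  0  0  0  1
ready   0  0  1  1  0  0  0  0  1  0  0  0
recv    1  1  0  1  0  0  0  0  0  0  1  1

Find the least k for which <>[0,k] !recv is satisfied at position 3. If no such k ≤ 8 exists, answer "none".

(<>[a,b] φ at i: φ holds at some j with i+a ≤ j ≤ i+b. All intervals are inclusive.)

1

Scan j = 3,4,… for !recv:
  j=3: fails
  j=4: holds
First hit at j=4, so smallest k = 4-3 = 1.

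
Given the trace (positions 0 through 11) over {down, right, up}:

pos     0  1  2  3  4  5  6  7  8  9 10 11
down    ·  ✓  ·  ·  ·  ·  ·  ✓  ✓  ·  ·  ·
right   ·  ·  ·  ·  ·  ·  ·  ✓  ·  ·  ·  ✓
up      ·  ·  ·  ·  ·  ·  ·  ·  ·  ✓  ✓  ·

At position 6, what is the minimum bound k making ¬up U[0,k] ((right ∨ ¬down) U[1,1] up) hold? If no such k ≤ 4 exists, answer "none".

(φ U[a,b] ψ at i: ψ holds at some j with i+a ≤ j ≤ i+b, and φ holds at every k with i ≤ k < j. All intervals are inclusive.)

3

Need earliest j ≥ 6 with ((right ∨ ¬down) U[1,1] up), and ¬up at every k in [6,j-1].
  j=6: rhs fails.
  j=7: rhs fails.
  j=8: rhs fails.
  j=9: rhs holds; lhs holds on [6,8]. k = 3.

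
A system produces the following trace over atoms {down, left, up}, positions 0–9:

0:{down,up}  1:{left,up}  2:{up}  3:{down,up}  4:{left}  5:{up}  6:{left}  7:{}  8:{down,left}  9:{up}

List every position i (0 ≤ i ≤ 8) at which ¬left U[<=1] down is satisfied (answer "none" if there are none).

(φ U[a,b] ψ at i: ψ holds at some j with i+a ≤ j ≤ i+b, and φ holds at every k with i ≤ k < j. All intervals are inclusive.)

0, 2, 3, 7, 8

Evaluate at each i in [0,8]:
  i=0: ✓ (rhs at j=0)
  i=1: ✗ (no rhs in [1,2])
  i=2: ✓ (rhs at j=3; lhs holds on [2,2])
  i=3: ✓ (rhs at j=3)
  i=4: ✗ (no rhs in [4,5])
  i=5: ✗ (no rhs in [5,6])
  i=6: ✗ (no rhs in [6,7])
  i=7: ✓ (rhs at j=8; lhs holds on [7,7])
  i=8: ✓ (rhs at j=8)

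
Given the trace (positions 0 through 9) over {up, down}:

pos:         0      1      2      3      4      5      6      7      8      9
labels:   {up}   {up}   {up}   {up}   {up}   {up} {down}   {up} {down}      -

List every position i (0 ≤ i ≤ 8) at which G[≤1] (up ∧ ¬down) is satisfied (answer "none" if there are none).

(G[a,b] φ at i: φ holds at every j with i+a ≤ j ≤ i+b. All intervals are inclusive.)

0, 1, 2, 3, 4

Evaluate at each i in [0,8]:
  i=0: ✓ (all of [0,1])
  i=1: ✓ (all of [1,2])
  i=2: ✓ (all of [2,3])
  i=3: ✓ (all of [3,4])
  i=4: ✓ (all of [4,5])
  i=5: ✗ (fails at j=6)
  i=6: ✗ (fails at j=6)
  i=7: ✗ (fails at j=8)
  i=8: ✗ (fails at j=8)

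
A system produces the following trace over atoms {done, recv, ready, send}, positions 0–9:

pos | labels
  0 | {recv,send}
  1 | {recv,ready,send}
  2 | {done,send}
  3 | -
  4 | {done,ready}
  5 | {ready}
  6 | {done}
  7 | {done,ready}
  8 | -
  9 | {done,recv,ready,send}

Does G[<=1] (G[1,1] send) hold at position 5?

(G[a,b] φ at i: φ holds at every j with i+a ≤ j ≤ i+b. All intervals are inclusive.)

Check G[1,1] send at every j in [5,6]:
  j=5: fails at 6
  j=6: fails at 7
Fails at j=5 → formula fails.

Does not hold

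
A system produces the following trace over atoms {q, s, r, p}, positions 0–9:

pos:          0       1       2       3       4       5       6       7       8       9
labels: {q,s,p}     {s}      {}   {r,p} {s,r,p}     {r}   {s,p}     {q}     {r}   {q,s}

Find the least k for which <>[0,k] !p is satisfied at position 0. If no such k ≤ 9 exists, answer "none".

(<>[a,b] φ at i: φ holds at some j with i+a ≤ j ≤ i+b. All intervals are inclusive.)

1

Scan j = 0,1,… for !p:
  j=0: fails
  j=1: holds
First hit at j=1, so smallest k = 1-0 = 1.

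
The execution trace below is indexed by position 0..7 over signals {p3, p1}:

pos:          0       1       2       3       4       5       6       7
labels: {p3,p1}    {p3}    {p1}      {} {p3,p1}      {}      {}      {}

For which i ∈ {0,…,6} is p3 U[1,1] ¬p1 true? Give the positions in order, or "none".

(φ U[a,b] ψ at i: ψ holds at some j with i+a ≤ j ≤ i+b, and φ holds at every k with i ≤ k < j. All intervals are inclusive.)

Evaluate at each i in [0,6]:
  i=0: ✓ (rhs at j=1; lhs holds on [0,0])
  i=1: ✗ (no rhs in [2,2])
  i=2: ✗ (lhs fails at k=2 before rhs at j=3)
  i=3: ✗ (no rhs in [4,4])
  i=4: ✓ (rhs at j=5; lhs holds on [4,4])
  i=5: ✗ (lhs fails at k=5 before rhs at j=6)
  i=6: ✗ (lhs fails at k=6 before rhs at j=7)

0, 4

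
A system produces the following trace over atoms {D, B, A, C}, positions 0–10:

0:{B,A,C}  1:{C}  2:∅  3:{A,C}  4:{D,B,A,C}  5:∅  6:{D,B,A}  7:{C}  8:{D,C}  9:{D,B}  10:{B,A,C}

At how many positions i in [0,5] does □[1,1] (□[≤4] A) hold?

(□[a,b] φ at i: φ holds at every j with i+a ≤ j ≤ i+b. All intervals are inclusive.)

0

Evaluate at each i in [0,5]:
  i=0: ✗ (fails at j=1)
  i=1: ✗ (fails at j=2)
  i=2: ✗ (fails at j=3)
  i=3: ✗ (fails at j=4)
  i=4: ✗ (fails at j=5)
  i=5: ✗ (fails at j=6)
Positions where it holds: {} → 0.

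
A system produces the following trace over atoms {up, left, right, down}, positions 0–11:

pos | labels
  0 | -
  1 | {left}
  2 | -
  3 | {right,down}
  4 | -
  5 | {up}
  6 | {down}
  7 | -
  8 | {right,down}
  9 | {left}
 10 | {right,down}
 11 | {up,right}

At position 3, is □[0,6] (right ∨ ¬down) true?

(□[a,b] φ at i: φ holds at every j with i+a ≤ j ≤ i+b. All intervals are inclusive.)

Does not hold

Check (right ∨ ¬down) at every j in [3,9]:
  j=3: true
  j=4: true
  j=5: true
  j=6: false
  j=7: true
  j=8: true
  j=9: true
Fails at j=6 → formula fails.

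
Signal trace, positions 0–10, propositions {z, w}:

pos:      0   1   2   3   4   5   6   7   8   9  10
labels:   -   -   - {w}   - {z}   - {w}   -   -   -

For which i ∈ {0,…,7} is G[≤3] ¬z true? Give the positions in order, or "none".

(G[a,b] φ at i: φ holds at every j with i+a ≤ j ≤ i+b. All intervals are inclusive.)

Evaluate at each i in [0,7]:
  i=0: ✓ (all of [0,3])
  i=1: ✓ (all of [1,4])
  i=2: ✗ (fails at j=5)
  i=3: ✗ (fails at j=5)
  i=4: ✗ (fails at j=5)
  i=5: ✗ (fails at j=5)
  i=6: ✓ (all of [6,9])
  i=7: ✓ (all of [7,10])

0, 1, 6, 7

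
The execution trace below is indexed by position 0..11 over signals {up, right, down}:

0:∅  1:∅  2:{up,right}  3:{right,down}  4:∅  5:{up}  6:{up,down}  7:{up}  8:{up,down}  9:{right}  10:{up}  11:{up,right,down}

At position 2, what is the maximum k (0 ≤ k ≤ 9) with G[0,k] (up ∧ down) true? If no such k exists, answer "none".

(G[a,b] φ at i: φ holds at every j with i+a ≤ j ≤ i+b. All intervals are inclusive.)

(up ∧ down) must hold from j=2 onward; find where it first fails.
  j=2: fails → no k works.

none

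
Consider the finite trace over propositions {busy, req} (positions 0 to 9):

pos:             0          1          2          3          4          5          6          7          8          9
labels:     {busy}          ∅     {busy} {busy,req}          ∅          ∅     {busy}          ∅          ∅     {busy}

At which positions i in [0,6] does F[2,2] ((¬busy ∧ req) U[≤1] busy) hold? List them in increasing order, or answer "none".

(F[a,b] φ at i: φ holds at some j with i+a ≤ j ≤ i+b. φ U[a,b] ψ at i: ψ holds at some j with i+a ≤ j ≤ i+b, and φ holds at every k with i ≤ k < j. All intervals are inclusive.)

0, 1, 4

Evaluate at each i in [0,6]:
  i=0: ✓ (witness j=2)
  i=1: ✓ (witness j=3)
  i=2: ✗ (none in [4,4])
  i=3: ✗ (none in [5,5])
  i=4: ✓ (witness j=6)
  i=5: ✗ (none in [7,7])
  i=6: ✗ (none in [8,8])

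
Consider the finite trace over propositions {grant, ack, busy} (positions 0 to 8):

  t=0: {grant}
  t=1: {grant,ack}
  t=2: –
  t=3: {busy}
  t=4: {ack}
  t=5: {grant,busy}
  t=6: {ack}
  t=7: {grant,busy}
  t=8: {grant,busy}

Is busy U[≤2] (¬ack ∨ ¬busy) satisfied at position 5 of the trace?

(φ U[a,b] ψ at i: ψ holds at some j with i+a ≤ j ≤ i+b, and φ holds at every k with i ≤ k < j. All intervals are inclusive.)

Yes

Need some j in [5,7] with (¬ack ∨ ¬busy), and busy at every k in [5,j-1].
  j=5: (¬ack ∨ ¬busy) holds; no prefix to check → satisfied.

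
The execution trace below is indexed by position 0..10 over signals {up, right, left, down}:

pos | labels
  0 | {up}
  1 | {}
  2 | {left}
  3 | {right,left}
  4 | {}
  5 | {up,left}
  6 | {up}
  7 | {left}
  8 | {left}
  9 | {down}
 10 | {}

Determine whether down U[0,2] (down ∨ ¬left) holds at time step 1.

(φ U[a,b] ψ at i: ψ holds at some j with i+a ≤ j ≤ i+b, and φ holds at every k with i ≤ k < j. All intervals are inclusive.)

True

Need some j in [1,3] with (down ∨ ¬left), and down at every k in [1,j-1].
  j=1: (down ∨ ¬left) holds; no prefix to check → satisfied.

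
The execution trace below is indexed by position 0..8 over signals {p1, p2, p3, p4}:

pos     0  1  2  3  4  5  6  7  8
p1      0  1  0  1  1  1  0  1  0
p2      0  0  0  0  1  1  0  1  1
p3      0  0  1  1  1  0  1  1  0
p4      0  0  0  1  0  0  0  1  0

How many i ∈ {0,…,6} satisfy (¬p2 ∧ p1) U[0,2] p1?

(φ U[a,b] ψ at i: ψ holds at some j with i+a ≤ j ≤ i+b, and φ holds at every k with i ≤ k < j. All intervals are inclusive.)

Evaluate at each i in [0,6]:
  i=0: ✗ (lhs fails at k=0 before rhs at j=1)
  i=1: ✓ (rhs at j=1)
  i=2: ✗ (lhs fails at k=2 before rhs at j=3)
  i=3: ✓ (rhs at j=3)
  i=4: ✓ (rhs at j=4)
  i=5: ✓ (rhs at j=5)
  i=6: ✗ (lhs fails at k=6 before rhs at j=7)
Positions where it holds: {1, 3, 4, 5} → 4.

4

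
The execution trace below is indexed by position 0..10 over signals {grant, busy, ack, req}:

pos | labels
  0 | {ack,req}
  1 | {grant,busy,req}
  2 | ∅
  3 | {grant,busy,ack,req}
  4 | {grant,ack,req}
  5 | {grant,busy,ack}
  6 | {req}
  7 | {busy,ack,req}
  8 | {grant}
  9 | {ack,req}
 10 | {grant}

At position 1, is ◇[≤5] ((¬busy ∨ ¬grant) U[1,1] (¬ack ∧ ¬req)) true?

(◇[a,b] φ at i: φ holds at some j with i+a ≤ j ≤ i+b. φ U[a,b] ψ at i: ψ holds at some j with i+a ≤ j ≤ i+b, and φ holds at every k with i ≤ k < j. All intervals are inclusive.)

Check ((¬busy ∨ ¬grant) U[1,1] (¬ack ∧ ¬req)) at each j in [1,6]:
  j=1: fails
  j=2: fails
  j=3: fails
  j=4: fails
  j=5: fails
  j=6: fails
No position in the window satisfies it → formula fails.

False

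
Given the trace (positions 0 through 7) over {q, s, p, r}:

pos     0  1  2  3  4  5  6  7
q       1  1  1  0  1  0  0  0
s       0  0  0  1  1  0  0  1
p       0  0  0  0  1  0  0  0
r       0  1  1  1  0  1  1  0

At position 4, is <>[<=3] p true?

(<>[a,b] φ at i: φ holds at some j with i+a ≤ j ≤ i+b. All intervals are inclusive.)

Check p at each j in [4,7]:
  j=4: true
  j=5: false
  j=6: false
  j=7: false
Found at j=4 → formula holds.

True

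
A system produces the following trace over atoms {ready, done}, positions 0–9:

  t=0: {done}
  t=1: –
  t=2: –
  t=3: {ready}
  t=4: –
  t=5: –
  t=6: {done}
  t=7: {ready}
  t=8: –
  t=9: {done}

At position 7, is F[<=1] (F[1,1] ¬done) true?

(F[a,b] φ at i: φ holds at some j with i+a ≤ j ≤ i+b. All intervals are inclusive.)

Check F[1,1] ¬done at each j in [7,8]:
  j=7: holds (witness at 8)
  j=8: fails (none in [9,9])
Found at j=7 → formula holds.

Yes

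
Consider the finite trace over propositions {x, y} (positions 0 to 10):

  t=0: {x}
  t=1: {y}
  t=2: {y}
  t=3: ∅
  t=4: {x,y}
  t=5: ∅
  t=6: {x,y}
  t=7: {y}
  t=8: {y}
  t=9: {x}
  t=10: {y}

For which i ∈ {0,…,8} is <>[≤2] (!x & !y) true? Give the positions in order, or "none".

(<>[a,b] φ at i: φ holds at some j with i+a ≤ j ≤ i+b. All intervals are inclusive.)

Evaluate at each i in [0,8]:
  i=0: ✗ (none in [0,2])
  i=1: ✓ (witness j=3)
  i=2: ✓ (witness j=3)
  i=3: ✓ (witness j=3)
  i=4: ✓ (witness j=5)
  i=5: ✓ (witness j=5)
  i=6: ✗ (none in [6,8])
  i=7: ✗ (none in [7,9])
  i=8: ✗ (none in [8,10])

1, 2, 3, 4, 5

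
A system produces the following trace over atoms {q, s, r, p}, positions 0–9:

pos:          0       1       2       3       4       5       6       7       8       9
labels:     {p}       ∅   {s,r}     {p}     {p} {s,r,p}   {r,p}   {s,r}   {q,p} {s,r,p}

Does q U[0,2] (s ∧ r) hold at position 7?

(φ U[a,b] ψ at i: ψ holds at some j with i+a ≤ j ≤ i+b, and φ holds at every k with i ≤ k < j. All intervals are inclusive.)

Need some j in [7,9] with (s ∧ r), and q at every k in [7,j-1].
  j=7: (s ∧ r) holds; no prefix to check → satisfied.

Yes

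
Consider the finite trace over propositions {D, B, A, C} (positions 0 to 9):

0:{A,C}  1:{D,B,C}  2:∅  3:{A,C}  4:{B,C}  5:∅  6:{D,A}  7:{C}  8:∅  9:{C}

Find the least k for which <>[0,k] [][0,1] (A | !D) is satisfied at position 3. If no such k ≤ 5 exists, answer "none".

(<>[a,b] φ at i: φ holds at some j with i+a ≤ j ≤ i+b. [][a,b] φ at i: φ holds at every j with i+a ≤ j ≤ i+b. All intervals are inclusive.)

0

Scan j = 3,4,… for [][0,1] (A | !D):
  j=3: holds
First hit at j=3, so smallest k = 3-3 = 0.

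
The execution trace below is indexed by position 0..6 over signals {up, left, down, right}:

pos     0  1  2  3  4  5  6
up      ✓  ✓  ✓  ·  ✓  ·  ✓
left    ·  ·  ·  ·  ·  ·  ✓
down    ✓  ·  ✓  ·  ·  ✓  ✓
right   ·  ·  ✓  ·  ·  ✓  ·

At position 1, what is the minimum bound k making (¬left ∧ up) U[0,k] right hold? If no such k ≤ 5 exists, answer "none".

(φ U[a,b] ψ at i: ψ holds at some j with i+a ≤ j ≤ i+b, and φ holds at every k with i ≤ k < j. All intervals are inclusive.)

1

Need earliest j ≥ 1 with right, and (¬left ∧ up) at every k in [1,j-1].
  j=1: rhs fails.
  j=2: rhs holds; lhs holds on [1,1]. k = 1.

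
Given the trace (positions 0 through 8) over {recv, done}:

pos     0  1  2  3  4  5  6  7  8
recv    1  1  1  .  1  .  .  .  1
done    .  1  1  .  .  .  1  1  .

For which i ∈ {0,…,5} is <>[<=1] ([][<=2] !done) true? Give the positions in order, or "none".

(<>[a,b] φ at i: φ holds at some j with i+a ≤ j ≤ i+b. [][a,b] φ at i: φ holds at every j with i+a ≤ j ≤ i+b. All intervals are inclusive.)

Evaluate at each i in [0,5]:
  i=0: ✗ (none in [0,1])
  i=1: ✗ (none in [1,2])
  i=2: ✓ (witness j=3)
  i=3: ✓ (witness j=3)
  i=4: ✗ (none in [4,5])
  i=5: ✗ (none in [5,6])

2, 3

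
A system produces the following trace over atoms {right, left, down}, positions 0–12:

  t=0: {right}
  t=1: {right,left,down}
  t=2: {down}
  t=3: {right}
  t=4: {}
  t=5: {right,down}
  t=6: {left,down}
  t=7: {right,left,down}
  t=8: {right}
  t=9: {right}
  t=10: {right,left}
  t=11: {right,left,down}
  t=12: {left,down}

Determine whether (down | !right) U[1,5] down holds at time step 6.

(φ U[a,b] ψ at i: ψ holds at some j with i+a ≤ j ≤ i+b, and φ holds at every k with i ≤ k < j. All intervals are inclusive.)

Yes

Need some j in [7,11] with down, and (down | !right) at every k in [6,j-1].
  j=7: down holds; (down | !right) holds at every k in [6,6] → satisfied.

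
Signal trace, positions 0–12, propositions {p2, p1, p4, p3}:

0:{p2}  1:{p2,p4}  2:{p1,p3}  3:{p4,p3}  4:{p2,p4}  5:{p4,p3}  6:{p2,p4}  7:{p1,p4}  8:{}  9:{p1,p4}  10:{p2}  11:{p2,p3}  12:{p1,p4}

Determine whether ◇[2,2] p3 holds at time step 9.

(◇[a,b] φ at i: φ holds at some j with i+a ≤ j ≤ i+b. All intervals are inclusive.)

Check p3 at each j in [11,11]:
  j=11: true
Found at j=11 → formula holds.

True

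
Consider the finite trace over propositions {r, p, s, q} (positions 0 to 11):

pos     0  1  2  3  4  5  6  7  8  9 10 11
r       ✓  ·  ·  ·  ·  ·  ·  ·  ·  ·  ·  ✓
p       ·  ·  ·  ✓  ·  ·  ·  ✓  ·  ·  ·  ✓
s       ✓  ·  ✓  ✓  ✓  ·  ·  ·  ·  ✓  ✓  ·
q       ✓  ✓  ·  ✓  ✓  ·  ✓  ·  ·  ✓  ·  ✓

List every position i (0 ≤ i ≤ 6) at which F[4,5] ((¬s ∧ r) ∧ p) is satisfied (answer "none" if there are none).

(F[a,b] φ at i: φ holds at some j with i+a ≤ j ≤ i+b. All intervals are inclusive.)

6

Evaluate at each i in [0,6]:
  i=0: ✗ (none in [4,5])
  i=1: ✗ (none in [5,6])
  i=2: ✗ (none in [6,7])
  i=3: ✗ (none in [7,8])
  i=4: ✗ (none in [8,9])
  i=5: ✗ (none in [9,10])
  i=6: ✓ (witness j=11)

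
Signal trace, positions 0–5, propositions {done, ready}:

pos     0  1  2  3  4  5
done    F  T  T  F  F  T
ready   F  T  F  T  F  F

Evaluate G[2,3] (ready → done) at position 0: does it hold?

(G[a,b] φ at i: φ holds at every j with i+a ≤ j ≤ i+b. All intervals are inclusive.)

No

Check (ready → done) at every j in [2,3]:
  j=2: antecedent false → ✓
  j=3: antecedent true; consequent false → ✗
Fails at j=3 → formula fails.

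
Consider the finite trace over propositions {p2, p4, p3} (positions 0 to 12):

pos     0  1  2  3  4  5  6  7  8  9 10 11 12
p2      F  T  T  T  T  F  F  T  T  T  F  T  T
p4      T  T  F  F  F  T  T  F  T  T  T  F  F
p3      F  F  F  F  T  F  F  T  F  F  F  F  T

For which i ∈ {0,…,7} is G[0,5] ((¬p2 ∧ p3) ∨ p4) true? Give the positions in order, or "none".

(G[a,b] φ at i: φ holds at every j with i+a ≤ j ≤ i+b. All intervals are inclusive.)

Evaluate at each i in [0,7]:
  i=0: ✗ (fails at j=2)
  i=1: ✗ (fails at j=2)
  i=2: ✗ (fails at j=2)
  i=3: ✗ (fails at j=3)
  i=4: ✗ (fails at j=4)
  i=5: ✗ (fails at j=7)
  i=6: ✗ (fails at j=7)
  i=7: ✗ (fails at j=7)

none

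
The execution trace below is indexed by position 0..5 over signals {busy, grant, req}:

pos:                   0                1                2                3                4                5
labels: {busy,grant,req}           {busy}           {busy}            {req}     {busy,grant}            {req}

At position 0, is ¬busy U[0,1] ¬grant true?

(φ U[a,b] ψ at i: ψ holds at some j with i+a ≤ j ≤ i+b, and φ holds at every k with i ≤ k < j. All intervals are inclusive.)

Need some j in [0,1] with ¬grant, and ¬busy at every k in [0,j-1].
  j=0: ¬grant false.
  j=1: ¬grant holds, but ¬busy fails at k=0 → not this j.
No j in the window works → until fails.

Does not hold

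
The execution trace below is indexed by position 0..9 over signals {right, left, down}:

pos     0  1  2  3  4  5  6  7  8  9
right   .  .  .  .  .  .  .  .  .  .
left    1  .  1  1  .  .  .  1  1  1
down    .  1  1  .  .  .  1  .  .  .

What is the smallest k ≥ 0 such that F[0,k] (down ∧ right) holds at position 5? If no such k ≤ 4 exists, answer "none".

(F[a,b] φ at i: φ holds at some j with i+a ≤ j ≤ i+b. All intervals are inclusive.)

none

Scan j = 5,6,… for (down ∧ right):
  j=5: fails
  j=6: fails
  j=7: fails
  j=8: fails
  j=9: fails
No j in [5,9] satisfies it → none.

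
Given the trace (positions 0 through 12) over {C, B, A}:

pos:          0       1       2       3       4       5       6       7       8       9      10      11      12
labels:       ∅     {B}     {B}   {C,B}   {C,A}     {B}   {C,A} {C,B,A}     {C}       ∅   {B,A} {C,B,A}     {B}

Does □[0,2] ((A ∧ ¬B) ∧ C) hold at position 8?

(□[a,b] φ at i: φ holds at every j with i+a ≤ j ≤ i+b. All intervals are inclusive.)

Does not hold

Check ((A ∧ ¬B) ∧ C) at every j in [8,10]:
  j=8: false
  j=9: false
  j=10: false
Fails at j=8 → formula fails.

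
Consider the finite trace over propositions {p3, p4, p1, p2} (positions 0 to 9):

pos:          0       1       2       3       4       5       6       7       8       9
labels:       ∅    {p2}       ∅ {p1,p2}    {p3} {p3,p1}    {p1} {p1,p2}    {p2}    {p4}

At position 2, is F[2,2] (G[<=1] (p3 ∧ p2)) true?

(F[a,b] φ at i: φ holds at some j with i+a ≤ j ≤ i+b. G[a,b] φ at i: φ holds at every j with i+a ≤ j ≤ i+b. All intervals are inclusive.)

Check G[<=1] (p3 ∧ p2) at each j in [4,4]:
  j=4: fails at 4
No position in the window satisfies it → formula fails.

False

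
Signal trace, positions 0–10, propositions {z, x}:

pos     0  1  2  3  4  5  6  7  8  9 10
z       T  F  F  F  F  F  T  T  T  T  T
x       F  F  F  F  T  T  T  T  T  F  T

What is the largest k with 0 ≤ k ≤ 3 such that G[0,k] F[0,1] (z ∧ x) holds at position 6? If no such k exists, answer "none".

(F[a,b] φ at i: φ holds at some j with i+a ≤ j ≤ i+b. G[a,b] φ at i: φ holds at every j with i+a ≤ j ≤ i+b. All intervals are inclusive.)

F[0,1] (z ∧ x) must hold from j=6 onward; find where it first fails.
  j=6: holds
  j=7: holds
  j=8: holds
  j=9: holds
Holds through j=9; largest k = 3.

3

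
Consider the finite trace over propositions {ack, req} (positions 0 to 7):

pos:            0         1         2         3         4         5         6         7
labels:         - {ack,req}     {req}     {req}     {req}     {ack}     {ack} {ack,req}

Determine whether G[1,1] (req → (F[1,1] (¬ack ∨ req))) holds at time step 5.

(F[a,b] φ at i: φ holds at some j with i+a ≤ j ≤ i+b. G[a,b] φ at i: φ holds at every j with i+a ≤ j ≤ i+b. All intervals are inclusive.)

Check (req → (F[1,1] (¬ack ∨ req))) at every j in [6,6]:
  j=6: antecedent false → ✓
All positions satisfy it → formula holds.

Yes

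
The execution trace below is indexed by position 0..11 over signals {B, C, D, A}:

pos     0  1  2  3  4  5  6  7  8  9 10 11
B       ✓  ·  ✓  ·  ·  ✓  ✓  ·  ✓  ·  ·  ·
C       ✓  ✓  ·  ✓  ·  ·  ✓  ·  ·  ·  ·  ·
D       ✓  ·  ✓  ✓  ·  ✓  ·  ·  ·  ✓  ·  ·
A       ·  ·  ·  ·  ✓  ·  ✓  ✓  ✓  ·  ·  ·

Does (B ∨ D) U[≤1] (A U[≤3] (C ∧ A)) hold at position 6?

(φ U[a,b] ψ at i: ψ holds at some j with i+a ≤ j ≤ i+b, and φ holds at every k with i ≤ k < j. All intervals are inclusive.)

Need some j in [6,7] with (A U[≤3] (C ∧ A)), and (B ∨ D) at every k in [6,j-1].
  j=6: (A U[≤3] (C ∧ A)) holds; no prefix to check → satisfied.

Yes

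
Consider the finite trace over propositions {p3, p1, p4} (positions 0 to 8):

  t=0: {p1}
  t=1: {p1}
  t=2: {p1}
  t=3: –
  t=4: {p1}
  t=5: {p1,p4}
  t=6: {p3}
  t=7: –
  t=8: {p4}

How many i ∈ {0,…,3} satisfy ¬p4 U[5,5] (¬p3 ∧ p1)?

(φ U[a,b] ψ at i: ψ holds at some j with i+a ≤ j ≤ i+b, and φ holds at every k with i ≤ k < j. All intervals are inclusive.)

1

Evaluate at each i in [0,3]:
  i=0: ✓ (rhs at j=5; lhs holds on [0,4])
  i=1: ✗ (no rhs in [6,6])
  i=2: ✗ (no rhs in [7,7])
  i=3: ✗ (no rhs in [8,8])
Positions where it holds: {0} → 1.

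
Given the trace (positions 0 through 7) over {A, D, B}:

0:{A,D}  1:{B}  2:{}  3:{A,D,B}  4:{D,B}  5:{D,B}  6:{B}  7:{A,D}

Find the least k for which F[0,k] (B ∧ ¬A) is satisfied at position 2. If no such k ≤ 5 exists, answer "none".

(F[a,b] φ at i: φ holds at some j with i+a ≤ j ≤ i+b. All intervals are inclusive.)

Scan j = 2,3,… for (B ∧ ¬A):
  j=2: fails
  j=3: fails
  j=4: holds
First hit at j=4, so smallest k = 4-2 = 2.

2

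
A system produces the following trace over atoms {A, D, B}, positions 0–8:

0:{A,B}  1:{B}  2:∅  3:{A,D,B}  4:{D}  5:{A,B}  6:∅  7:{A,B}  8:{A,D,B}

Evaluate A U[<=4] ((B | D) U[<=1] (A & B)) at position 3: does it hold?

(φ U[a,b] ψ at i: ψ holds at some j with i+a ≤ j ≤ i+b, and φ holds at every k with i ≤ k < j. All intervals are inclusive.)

Yes

Need some j in [3,7] with ((B | D) U[<=1] (A & B)), and A at every k in [3,j-1].
  j=3: ((B | D) U[<=1] (A & B)) holds; no prefix to check → satisfied.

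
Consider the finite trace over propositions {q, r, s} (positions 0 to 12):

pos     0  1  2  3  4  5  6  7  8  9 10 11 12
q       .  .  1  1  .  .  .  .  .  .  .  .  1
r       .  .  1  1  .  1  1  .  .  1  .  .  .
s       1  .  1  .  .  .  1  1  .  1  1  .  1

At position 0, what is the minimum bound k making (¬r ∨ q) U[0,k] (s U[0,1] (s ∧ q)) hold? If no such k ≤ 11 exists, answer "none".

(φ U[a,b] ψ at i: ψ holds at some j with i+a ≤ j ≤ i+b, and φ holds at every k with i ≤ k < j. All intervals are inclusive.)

2

Need earliest j ≥ 0 with (s U[0,1] (s ∧ q)), and (¬r ∨ q) at every k in [0,j-1].
  j=0: rhs fails.
  j=1: rhs fails.
  j=2: rhs holds; lhs holds on [0,1]. k = 2.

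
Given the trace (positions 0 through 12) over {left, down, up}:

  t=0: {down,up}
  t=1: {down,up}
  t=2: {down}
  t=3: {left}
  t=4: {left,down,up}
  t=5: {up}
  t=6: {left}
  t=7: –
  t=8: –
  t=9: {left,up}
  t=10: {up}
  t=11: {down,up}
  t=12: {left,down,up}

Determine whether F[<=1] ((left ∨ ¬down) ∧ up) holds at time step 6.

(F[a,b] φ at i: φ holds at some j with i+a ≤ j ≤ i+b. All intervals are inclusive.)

No

Check ((left ∨ ¬down) ∧ up) at each j in [6,7]:
  j=6: false
  j=7: false
No position in the window satisfies it → formula fails.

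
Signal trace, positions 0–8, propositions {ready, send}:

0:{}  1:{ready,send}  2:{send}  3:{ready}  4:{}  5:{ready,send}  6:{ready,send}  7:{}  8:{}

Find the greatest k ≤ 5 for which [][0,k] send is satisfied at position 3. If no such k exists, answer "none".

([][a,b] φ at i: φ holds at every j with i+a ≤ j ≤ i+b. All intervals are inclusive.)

none

send must hold from j=3 onward; find where it first fails.
  j=3: fails → no k works.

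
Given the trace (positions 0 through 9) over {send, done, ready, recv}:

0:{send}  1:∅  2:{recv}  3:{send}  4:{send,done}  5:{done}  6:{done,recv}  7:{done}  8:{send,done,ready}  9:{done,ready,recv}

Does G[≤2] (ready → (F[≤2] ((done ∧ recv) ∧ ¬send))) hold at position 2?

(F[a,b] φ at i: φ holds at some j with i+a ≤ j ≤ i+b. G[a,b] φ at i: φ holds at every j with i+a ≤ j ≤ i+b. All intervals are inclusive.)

Holds

Check (ready → (F[≤2] ((done ∧ recv) ∧ ¬send))) at every j in [2,4]:
  j=2: antecedent false → ✓
  j=3: antecedent false → ✓
  j=4: antecedent false → ✓
All positions satisfy it → formula holds.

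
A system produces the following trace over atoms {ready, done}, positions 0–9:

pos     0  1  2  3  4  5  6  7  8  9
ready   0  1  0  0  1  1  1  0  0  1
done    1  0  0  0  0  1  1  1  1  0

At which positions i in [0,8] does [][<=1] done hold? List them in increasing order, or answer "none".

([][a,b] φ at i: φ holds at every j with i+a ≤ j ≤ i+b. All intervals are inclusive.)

5, 6, 7

Evaluate at each i in [0,8]:
  i=0: ✗ (fails at j=1)
  i=1: ✗ (fails at j=1)
  i=2: ✗ (fails at j=2)
  i=3: ✗ (fails at j=3)
  i=4: ✗ (fails at j=4)
  i=5: ✓ (all of [5,6])
  i=6: ✓ (all of [6,7])
  i=7: ✓ (all of [7,8])
  i=8: ✗ (fails at j=9)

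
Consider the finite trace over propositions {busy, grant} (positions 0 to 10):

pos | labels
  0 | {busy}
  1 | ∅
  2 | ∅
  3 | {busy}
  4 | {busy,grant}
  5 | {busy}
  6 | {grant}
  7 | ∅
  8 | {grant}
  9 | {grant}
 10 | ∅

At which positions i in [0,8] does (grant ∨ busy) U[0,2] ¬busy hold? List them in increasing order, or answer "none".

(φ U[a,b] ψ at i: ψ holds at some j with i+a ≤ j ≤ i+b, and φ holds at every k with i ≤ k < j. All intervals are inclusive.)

Evaluate at each i in [0,8]:
  i=0: ✓ (rhs at j=1; lhs holds on [0,0])
  i=1: ✓ (rhs at j=1)
  i=2: ✓ (rhs at j=2)
  i=3: ✗ (no rhs in [3,5])
  i=4: ✓ (rhs at j=6; lhs holds on [4,5])
  i=5: ✓ (rhs at j=6; lhs holds on [5,5])
  i=6: ✓ (rhs at j=6)
  i=7: ✓ (rhs at j=7)
  i=8: ✓ (rhs at j=8)

0, 1, 2, 4, 5, 6, 7, 8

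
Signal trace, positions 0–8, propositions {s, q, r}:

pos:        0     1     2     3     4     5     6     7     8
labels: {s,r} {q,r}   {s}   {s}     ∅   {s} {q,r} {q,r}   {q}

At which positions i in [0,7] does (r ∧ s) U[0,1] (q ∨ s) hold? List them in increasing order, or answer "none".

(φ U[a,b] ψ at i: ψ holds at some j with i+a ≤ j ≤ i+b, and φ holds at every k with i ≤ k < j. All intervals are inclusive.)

Evaluate at each i in [0,7]:
  i=0: ✓ (rhs at j=0)
  i=1: ✓ (rhs at j=1)
  i=2: ✓ (rhs at j=2)
  i=3: ✓ (rhs at j=3)
  i=4: ✗ (lhs fails at k=4 before rhs at j=5)
  i=5: ✓ (rhs at j=5)
  i=6: ✓ (rhs at j=6)
  i=7: ✓ (rhs at j=7)

0, 1, 2, 3, 5, 6, 7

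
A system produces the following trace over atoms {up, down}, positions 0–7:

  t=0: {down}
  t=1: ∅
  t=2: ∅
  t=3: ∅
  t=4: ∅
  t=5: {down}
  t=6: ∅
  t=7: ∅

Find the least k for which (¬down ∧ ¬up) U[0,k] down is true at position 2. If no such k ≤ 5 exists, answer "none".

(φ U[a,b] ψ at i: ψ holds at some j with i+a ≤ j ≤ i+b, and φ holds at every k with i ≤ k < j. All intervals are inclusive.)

Need earliest j ≥ 2 with down, and (¬down ∧ ¬up) at every k in [2,j-1].
  j=2: rhs fails.
  j=3: rhs fails.
  j=4: rhs fails.
  j=5: rhs holds; lhs holds on [2,4]. k = 3.

3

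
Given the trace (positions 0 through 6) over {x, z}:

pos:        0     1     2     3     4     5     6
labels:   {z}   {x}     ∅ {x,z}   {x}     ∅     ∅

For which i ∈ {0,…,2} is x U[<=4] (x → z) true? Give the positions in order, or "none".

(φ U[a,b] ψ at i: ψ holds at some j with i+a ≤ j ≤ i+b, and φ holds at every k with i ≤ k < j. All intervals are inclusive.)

0, 1, 2

Evaluate at each i in [0,2]:
  i=0: ✓ (rhs at j=0)
  i=1: ✓ (rhs at j=2; lhs holds on [1,1])
  i=2: ✓ (rhs at j=2)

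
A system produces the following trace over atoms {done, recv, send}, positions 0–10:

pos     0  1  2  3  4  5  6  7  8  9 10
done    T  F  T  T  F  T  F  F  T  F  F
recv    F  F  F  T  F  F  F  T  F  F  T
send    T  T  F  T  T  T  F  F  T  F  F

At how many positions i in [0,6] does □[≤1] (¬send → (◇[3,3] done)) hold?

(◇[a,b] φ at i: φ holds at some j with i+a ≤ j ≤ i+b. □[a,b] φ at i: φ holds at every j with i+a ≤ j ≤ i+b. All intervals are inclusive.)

Evaluate at each i in [0,6]:
  i=0: ✓ (all of [0,1])
  i=1: ✓ (all of [1,2])
  i=2: ✓ (all of [2,3])
  i=3: ✓ (all of [3,4])
  i=4: ✓ (all of [4,5])
  i=5: ✗ (fails at j=6)
  i=6: ✗ (fails at j=6)
Positions where it holds: {0, 1, 2, 3, 4} → 5.

5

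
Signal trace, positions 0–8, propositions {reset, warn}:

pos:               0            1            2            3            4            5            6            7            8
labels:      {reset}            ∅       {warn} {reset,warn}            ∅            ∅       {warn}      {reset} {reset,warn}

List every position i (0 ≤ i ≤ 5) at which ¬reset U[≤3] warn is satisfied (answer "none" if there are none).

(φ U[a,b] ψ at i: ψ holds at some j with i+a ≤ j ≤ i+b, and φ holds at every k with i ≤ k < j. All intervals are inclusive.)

1, 2, 3, 4, 5

Evaluate at each i in [0,5]:
  i=0: ✗ (lhs fails at k=0 before rhs at j=2)
  i=1: ✓ (rhs at j=2; lhs holds on [1,1])
  i=2: ✓ (rhs at j=2)
  i=3: ✓ (rhs at j=3)
  i=4: ✓ (rhs at j=6; lhs holds on [4,5])
  i=5: ✓ (rhs at j=6; lhs holds on [5,5])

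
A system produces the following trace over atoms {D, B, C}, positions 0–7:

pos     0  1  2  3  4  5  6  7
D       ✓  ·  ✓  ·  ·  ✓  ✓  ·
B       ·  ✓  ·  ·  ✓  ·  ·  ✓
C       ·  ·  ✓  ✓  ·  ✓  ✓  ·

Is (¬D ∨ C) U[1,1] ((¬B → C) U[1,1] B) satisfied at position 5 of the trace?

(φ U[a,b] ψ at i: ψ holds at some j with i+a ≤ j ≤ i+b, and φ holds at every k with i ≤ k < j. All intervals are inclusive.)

True

Need some j in [6,6] with ((¬B → C) U[1,1] B), and (¬D ∨ C) at every k in [5,j-1].
  j=6: ((¬B → C) U[1,1] B) holds; (¬D ∨ C) holds at every k in [5,5] → satisfied.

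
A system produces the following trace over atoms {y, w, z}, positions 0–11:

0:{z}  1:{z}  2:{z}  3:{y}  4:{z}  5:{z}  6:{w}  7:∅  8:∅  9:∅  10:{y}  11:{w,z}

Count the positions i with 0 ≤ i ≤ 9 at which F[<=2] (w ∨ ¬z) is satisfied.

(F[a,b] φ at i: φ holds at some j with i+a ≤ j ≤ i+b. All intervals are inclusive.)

9

Evaluate at each i in [0,9]:
  i=0: ✗ (none in [0,2])
  i=1: ✓ (witness j=3)
  i=2: ✓ (witness j=3)
  i=3: ✓ (witness j=3)
  i=4: ✓ (witness j=6)
  i=5: ✓ (witness j=6)
  i=6: ✓ (witness j=6)
  i=7: ✓ (witness j=7)
  i=8: ✓ (witness j=8)
  i=9: ✓ (witness j=9)
Positions where it holds: {1, 2, 3, 4, 5, 6, 7, 8, 9} → 9.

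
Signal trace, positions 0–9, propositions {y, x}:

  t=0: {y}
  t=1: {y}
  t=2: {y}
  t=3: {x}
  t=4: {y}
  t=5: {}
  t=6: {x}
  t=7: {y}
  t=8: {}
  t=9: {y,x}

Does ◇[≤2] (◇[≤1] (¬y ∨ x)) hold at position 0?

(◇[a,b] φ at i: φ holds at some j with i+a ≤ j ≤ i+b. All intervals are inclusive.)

Check ◇[≤1] (¬y ∨ x) at each j in [0,2]:
  j=0: fails (none in [0,1])
  j=1: fails (none in [1,2])
  j=2: holds (witness at 3)
Found at j=2 → formula holds.

True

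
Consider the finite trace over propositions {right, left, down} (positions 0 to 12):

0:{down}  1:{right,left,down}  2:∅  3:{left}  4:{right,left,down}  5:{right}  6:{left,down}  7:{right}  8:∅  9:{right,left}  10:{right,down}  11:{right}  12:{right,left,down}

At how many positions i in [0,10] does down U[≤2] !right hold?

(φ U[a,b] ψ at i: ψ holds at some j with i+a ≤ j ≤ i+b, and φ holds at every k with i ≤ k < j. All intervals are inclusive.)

6

Evaluate at each i in [0,10]:
  i=0: ✓ (rhs at j=0)
  i=1: ✓ (rhs at j=2; lhs holds on [1,1])
  i=2: ✓ (rhs at j=2)
  i=3: ✓ (rhs at j=3)
  i=4: ✗ (lhs fails at k=5 before rhs at j=6)
  i=5: ✗ (lhs fails at k=5 before rhs at j=6)
  i=6: ✓ (rhs at j=6)
  i=7: ✗ (lhs fails at k=7 before rhs at j=8)
  i=8: ✓ (rhs at j=8)
  i=9: ✗ (no rhs in [9,11])
  i=10: ✗ (no rhs in [10,12])
Positions where it holds: {0, 1, 2, 3, 6, 8} → 6.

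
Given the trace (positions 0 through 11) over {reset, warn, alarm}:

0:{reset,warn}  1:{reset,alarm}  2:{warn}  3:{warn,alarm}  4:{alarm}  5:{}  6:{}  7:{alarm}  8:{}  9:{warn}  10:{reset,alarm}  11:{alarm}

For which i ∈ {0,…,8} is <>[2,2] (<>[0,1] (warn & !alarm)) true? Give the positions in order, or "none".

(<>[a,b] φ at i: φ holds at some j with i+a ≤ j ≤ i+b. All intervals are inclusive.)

0, 6, 7

Evaluate at each i in [0,8]:
  i=0: ✓ (witness j=2)
  i=1: ✗ (none in [3,3])
  i=2: ✗ (none in [4,4])
  i=3: ✗ (none in [5,5])
  i=4: ✗ (none in [6,6])
  i=5: ✗ (none in [7,7])
  i=6: ✓ (witness j=8)
  i=7: ✓ (witness j=9)
  i=8: ✗ (none in [10,10])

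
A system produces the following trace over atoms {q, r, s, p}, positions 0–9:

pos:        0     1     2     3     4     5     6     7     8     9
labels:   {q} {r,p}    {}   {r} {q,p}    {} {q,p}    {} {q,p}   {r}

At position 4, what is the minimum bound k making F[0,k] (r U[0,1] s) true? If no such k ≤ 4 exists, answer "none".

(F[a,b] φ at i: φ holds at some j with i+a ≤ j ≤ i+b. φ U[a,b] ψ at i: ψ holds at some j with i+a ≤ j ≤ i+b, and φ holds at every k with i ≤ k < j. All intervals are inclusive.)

Scan j = 4,5,… for (r U[0,1] s):
  j=4: fails
  j=5: fails
  j=6: fails
  j=7: fails
  j=8: fails
No j in [4,8] satisfies it → none.

none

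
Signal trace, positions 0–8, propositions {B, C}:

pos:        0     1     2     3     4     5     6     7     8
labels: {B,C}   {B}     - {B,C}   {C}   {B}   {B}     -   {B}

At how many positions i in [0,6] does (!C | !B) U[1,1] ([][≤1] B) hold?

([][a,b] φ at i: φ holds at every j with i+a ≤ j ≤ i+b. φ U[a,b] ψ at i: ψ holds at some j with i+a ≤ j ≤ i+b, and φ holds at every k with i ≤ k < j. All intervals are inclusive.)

Evaluate at each i in [0,6]:
  i=0: ✗ (no rhs in [1,1])
  i=1: ✗ (no rhs in [2,2])
  i=2: ✗ (no rhs in [3,3])
  i=3: ✗ (no rhs in [4,4])
  i=4: ✓ (rhs at j=5; lhs holds on [4,4])
  i=5: ✗ (no rhs in [6,6])
  i=6: ✗ (no rhs in [7,7])
Positions where it holds: {4} → 1.

1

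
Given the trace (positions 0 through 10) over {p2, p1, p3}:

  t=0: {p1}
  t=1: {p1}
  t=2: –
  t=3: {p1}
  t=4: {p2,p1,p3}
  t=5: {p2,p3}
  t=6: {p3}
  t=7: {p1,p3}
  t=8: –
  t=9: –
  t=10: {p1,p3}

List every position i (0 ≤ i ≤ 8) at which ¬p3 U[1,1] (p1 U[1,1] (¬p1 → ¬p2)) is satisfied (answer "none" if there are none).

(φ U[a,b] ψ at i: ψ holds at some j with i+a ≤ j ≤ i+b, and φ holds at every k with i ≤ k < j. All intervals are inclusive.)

0, 2

Evaluate at each i in [0,8]:
  i=0: ✓ (rhs at j=1; lhs holds on [0,0])
  i=1: ✗ (no rhs in [2,2])
  i=2: ✓ (rhs at j=3; lhs holds on [2,2])
  i=3: ✗ (no rhs in [4,4])
  i=4: ✗ (no rhs in [5,5])
  i=5: ✗ (no rhs in [6,6])
  i=6: ✗ (lhs fails at k=6 before rhs at j=7)
  i=7: ✗ (no rhs in [8,8])
  i=8: ✗ (no rhs in [9,9])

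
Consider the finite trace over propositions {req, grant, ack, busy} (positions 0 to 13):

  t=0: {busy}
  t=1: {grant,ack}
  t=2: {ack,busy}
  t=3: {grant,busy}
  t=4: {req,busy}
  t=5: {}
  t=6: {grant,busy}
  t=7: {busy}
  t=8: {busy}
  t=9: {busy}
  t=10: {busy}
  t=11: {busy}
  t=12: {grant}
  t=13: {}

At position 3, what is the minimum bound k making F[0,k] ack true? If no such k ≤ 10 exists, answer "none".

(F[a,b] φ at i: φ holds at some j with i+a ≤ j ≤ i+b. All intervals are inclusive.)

Scan j = 3,4,… for ack:
  j=3: fails
  j=4: fails
  j=5: fails
  j=6: fails
  j=7: fails
  j=8: fails
  j=9: fails
  j=10: fails
  j=11: fails
  j=12: fails
  j=13: fails
No j in [3,13] satisfies it → none.

none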